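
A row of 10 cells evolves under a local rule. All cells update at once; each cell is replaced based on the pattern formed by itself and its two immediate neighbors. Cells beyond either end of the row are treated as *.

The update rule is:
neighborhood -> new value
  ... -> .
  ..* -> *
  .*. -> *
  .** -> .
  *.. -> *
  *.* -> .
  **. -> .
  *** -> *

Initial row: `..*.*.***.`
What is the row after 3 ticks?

tick 1: ***.*..*..
tick 2: **..******
tick 3: *.**.*****

*.**.*****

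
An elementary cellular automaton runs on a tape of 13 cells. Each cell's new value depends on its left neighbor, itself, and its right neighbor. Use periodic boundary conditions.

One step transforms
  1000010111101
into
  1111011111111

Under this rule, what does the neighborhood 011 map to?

At position 7 the neighborhood is 011; the next row has 1 there.

1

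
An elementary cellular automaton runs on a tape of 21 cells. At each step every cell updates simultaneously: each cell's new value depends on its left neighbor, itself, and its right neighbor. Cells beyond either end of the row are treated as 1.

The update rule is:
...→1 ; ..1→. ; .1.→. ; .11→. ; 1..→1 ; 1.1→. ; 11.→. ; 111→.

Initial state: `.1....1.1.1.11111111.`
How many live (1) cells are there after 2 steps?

step 1: ..111................
step 2: 1....111111111111111.
count of 1: 16

16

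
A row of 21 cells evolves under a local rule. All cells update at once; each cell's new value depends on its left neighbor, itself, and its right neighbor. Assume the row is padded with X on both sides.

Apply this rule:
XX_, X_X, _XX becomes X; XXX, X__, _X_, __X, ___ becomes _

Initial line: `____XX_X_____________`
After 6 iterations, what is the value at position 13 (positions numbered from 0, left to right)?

____XXX______________
____X_X______________
_____X_______________
_____________________
_____________________  (fixed point — unchanged through iteration 6)
position 13 holds _

_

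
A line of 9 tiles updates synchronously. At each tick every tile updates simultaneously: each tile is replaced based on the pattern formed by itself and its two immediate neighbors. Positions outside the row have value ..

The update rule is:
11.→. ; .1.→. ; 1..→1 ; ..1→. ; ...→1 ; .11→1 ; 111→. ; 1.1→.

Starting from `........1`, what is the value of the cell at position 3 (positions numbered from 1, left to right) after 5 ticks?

1111111..
1......11
.11111.1.
.1......1
..11111..
position 3 holds 1

1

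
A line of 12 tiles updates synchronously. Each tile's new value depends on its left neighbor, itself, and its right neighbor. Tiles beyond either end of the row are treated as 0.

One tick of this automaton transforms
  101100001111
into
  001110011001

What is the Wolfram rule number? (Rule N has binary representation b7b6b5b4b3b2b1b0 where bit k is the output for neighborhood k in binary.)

position 9: 111 → 0  (bit 7 = 0)
position 3: 110 → 1  (bit 6 = 1)
position 1: 101 → 0  (bit 5 = 0)
position 4: 100 → 1  (bit 4 = 1)
position 2: 011 → 1  (bit 3 = 1)
position 0: 010 → 0  (bit 2 = 0)
position 7: 001 → 1  (bit 1 = 1)
position 5: 000 → 0  (bit 0 = 0)
bits b7..b0 = 01011010 = 90

90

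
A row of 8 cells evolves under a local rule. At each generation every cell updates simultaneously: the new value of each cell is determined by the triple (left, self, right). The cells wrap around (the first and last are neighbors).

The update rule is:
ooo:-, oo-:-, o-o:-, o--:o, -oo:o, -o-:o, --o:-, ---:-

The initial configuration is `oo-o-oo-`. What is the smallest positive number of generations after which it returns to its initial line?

o--o-o--
oo-o-oo-

2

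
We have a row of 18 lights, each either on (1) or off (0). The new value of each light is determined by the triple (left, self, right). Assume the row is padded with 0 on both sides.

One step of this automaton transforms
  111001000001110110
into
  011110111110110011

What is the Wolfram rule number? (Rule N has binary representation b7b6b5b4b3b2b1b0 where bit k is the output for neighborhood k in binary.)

211

position 1: 111 → 1  (bit 7 = 1)
position 2: 110 → 1  (bit 6 = 1)
position 14: 101 → 0  (bit 5 = 0)
position 3: 100 → 1  (bit 4 = 1)
position 0: 011 → 0  (bit 3 = 0)
position 5: 010 → 0  (bit 2 = 0)
position 4: 001 → 1  (bit 1 = 1)
position 7: 000 → 1  (bit 0 = 1)
bits b7..b0 = 11010011 = 211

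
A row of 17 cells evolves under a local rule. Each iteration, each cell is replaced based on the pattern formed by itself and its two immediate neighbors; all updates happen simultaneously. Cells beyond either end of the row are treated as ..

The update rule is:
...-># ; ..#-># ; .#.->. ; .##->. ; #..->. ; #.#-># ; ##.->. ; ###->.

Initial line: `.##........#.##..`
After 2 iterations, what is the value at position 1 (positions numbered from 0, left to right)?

.

iteration 1: #...#######.#...#
iteration 2: ..##.......#..##.
position 1 holds .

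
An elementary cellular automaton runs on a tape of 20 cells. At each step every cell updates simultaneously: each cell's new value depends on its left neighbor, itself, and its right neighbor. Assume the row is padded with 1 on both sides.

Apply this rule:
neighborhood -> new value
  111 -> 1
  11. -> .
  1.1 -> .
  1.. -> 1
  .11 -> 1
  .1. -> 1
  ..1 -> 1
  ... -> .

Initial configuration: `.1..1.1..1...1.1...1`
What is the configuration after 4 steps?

step 1: .1111.11111.11.11.11
step 2: .111..1111..1..1..11
step 3: .11.11111.1111111111
step 4: .1..1111..1111111111

.1..1111..1111111111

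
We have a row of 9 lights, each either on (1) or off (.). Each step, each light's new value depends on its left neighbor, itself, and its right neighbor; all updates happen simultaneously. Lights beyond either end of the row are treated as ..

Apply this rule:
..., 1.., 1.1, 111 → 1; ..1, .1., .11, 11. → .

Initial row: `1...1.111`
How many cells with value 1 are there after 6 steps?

4

.11..1.1.
...1..1.1
11..1..1.
..1..1..1
1..1..1..
.1..1..11
count of 1: 4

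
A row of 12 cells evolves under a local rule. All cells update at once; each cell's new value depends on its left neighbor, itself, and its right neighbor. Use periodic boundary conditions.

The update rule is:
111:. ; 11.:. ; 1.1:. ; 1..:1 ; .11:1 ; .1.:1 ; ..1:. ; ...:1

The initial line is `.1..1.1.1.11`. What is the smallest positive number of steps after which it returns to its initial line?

2

.11.1.1.1.1.
.1..1.1.1.11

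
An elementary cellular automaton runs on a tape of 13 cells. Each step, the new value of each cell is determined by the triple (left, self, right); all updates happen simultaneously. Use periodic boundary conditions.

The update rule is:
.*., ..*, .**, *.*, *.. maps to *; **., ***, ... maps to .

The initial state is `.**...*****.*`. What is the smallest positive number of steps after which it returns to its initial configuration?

**.*.**....**
..****.*..**.
.**...*****.*

3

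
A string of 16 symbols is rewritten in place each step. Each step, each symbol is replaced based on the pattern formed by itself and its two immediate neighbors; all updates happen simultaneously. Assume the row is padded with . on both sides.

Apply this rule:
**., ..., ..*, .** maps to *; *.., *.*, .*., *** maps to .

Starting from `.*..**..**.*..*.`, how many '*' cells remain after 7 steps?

*..***.***...*..
..**.*.*.*.**..*
****.......**.*.
*..*.********...
..*..*......*.**
**..*..*****..**
**.*..**...*.***
count of *: 9

9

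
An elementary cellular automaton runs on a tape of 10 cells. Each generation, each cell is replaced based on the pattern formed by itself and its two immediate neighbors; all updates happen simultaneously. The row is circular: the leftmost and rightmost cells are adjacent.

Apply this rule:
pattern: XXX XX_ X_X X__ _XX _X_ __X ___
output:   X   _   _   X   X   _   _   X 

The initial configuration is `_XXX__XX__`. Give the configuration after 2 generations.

_XX_X_X_XX
_X______X_

_X______X_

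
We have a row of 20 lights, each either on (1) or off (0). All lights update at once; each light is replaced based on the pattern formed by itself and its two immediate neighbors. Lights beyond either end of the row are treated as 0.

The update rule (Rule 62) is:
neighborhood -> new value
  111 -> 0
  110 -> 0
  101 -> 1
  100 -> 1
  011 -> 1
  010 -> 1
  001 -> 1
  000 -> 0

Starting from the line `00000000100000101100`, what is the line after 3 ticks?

00000110111110101100

00000001110001111010
00000011001011000111
00000110111110101100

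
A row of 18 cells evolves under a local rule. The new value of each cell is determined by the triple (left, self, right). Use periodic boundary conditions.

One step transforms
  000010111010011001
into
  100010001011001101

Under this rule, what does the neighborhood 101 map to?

0

At position 5 the neighborhood is 101; the next row has 0 there.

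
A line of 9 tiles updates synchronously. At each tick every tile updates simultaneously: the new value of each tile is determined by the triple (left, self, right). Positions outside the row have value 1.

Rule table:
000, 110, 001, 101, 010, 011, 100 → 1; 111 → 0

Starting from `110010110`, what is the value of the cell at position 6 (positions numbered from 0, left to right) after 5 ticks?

1

tick 1: 011111111
tick 2: 110000000
tick 3: 011111111  (repeats tick 1; period 2)
tick 5: 011111111
position 6 holds 1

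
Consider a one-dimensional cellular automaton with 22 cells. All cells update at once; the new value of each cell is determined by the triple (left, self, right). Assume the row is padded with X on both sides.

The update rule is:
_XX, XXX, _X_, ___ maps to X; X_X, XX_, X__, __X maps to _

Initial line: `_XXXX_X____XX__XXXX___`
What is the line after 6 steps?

step 1: _XXX__X_XX_X___XXX__X_
step 2: _XX___X_X__X_X_XX___X_
step 3: _X__X_X_X__X_X_X__X_X_
step 4: _X__X_X_X__X_X_X__X_X_  (fixed point — unchanged through step 6)

_X__X_X_X__X_X_X__X_X_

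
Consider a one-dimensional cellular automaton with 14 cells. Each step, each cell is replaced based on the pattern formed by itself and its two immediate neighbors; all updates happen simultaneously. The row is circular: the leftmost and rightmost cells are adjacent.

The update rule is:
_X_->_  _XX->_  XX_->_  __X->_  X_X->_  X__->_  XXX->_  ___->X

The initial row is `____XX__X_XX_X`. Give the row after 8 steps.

____XXXXXXXXXX

step 1: _XX___________
step 2: ____XXXXXXXXXX
step 3: _XX___________  (repeats step 1; period 2)
step 8: ____XXXXXXXXXX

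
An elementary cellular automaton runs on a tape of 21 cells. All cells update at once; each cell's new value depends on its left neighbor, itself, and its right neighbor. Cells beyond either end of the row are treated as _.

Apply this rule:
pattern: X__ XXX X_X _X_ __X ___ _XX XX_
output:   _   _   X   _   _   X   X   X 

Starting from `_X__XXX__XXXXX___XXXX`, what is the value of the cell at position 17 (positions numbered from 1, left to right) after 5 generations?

X

generation 1: ____X_X__X___X_X_X__X
generation 2: XXX__X_____X__X_X____
generation 3: X_X____XXX_____X__XXX
generation 4: _X__XX_X_X_XXX____X_X
generation 5: ____XXX_X_XX_X_XX__X_
position 17 holds X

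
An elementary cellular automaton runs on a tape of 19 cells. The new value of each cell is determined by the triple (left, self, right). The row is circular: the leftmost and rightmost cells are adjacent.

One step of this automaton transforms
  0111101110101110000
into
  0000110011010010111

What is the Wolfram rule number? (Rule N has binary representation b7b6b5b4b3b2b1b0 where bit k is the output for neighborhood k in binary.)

position 2: 111 → 0  (bit 7 = 0)
position 4: 110 → 1  (bit 6 = 1)
position 5: 101 → 1  (bit 5 = 1)
position 15: 100 → 0  (bit 4 = 0)
position 1: 011 → 0  (bit 3 = 0)
position 10: 010 → 0  (bit 2 = 0)
position 0: 001 → 0  (bit 1 = 0)
position 16: 000 → 1  (bit 0 = 1)
bits b7..b0 = 01100001 = 97

97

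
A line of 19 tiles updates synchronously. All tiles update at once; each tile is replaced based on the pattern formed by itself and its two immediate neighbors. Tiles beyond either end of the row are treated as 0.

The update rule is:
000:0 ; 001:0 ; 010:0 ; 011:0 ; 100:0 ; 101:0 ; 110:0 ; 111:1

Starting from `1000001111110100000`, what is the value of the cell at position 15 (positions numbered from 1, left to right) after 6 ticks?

0

0000000111100000000
0000000011000000000
0000000000000000000
0000000000000000000  (fixed point — unchanged through tick 6)
position 15 holds 0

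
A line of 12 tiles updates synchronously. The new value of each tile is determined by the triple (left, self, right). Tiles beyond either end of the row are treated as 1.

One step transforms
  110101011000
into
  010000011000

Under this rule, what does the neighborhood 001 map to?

0

At position 11 the neighborhood is 001; the next row has 0 there.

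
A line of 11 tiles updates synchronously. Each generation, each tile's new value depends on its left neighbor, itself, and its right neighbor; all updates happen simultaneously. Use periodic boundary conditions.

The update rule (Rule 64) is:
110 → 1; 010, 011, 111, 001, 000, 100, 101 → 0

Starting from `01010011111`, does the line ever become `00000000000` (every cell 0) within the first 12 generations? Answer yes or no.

yes

00000000001
00000000000
all cells are 0 at generation 2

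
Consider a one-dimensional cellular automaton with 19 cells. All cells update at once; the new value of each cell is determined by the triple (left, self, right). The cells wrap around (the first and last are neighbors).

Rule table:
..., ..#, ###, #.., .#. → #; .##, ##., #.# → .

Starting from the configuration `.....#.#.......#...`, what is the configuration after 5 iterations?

##.#######.########

iteration 1: ######.############
iteration 2: #####...###########
iteration 3: ####.###.##########
iteration 4: ###...#...#########
iteration 5: ##.#######.########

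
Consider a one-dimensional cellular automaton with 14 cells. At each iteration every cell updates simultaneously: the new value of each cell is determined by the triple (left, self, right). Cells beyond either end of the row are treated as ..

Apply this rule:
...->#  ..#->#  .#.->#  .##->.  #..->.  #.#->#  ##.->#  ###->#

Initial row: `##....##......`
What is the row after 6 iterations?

.##.###.######

iteration 1: .#.###.#.#####
iteration 2: ###.#####.####
iteration 3: .###.#####.###
iteration 4: #.###.#####.##
iteration 5: ##.###.#####.#
iteration 6: .##.###.######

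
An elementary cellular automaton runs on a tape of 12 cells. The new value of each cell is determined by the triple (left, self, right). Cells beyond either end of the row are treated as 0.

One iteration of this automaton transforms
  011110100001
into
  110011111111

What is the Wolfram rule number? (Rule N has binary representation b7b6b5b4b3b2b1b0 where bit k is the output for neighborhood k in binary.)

position 2: 111 → 0  (bit 7 = 0)
position 4: 110 → 1  (bit 6 = 1)
position 5: 101 → 1  (bit 5 = 1)
position 7: 100 → 1  (bit 4 = 1)
position 1: 011 → 1  (bit 3 = 1)
position 6: 010 → 1  (bit 2 = 1)
position 0: 001 → 1  (bit 1 = 1)
position 8: 000 → 1  (bit 0 = 1)
bits b7..b0 = 01111111 = 127

127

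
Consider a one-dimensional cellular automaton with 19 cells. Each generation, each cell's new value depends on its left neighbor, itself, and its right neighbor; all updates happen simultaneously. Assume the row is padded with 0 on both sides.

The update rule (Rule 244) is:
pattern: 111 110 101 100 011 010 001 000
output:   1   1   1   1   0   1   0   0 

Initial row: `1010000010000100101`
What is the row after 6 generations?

generation 1: 1111000011000110111
generation 2: 0111100001100011011
generation 3: 0011110000110001101
generation 4: 0001111000011000111
generation 5: 0000111100001100011
generation 6: 0000011110000110001

0000011110000110001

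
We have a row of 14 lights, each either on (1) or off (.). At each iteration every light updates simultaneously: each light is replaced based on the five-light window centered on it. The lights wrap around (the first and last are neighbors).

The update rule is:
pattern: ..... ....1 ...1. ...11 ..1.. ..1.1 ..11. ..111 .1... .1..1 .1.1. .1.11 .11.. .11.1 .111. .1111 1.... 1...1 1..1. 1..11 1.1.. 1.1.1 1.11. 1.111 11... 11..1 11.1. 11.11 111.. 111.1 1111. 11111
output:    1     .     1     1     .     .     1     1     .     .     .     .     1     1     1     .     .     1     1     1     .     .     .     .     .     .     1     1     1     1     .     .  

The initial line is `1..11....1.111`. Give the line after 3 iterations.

1.111...1.....
...11.11...1.1
.11111.1.11...

.11111.1.11...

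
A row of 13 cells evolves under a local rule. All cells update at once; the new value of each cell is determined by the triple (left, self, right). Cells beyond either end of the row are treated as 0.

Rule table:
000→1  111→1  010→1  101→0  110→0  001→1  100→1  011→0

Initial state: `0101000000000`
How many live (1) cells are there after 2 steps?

1101111111111
0000111111110
count of 1: 8

8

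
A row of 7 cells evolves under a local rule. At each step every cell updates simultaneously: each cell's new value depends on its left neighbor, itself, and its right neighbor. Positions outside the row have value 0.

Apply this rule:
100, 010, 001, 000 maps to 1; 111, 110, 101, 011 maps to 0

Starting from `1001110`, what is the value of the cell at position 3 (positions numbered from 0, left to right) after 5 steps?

1110001
0001111
1110000
0001111  (repeats step 2; period 2)
step 5: 1110000
position 3 holds 0

0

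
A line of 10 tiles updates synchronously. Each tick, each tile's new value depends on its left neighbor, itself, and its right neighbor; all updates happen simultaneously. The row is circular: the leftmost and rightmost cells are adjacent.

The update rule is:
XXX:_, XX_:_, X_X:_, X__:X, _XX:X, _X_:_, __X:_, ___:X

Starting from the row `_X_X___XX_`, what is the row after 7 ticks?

X_X____XXX

____XX_X_X
XXX_X_____
X____XXXX_
_XXX_X____
_X____XXXX
__XXX_X___
X_X____XXX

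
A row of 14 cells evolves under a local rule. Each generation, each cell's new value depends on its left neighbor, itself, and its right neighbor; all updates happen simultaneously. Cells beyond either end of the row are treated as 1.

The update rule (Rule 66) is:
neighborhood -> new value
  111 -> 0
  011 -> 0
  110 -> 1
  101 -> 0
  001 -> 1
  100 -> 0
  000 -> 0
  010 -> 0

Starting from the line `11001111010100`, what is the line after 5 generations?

01010001000001
00000010000010
00000100000100
00001000001001
00010000010010

00010000010010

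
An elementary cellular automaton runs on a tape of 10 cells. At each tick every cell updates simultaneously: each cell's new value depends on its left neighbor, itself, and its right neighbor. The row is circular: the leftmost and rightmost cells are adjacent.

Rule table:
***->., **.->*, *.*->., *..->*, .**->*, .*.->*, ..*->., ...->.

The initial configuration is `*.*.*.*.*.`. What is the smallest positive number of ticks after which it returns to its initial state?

1

*.*.*.*.*.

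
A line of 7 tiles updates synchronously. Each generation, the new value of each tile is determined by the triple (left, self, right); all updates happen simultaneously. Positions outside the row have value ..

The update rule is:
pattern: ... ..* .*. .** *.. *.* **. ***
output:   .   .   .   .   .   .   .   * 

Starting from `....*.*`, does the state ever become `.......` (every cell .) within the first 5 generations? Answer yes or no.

generation 1: .......
all cells are . at generation 1

yes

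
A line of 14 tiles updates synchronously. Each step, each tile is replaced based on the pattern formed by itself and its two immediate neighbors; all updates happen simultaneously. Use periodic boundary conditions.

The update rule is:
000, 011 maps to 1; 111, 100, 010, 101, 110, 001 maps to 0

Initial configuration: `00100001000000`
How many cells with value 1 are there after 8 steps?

9

step 1: 10001100011111
step 2: 00101001010000
step 3: 10000000000111
step 4: 00111111110100
step 5: 10100000000001
step 6: 00001111111101
step 7: 01101000000000
step 8: 01000011111111
count of 1: 9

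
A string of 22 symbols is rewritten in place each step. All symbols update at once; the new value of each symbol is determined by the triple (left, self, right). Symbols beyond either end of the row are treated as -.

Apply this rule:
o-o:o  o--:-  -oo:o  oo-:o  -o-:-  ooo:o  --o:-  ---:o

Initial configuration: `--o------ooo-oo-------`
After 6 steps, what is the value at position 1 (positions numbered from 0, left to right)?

o

o---oooo-oooooo-oooooo
--o-oooooooooooooooooo
o--ooooooooooooooooooo
---ooooooooooooooooooo
oo-ooooooooooooooooooo
oooooooooooooooooooooo
position 1 holds o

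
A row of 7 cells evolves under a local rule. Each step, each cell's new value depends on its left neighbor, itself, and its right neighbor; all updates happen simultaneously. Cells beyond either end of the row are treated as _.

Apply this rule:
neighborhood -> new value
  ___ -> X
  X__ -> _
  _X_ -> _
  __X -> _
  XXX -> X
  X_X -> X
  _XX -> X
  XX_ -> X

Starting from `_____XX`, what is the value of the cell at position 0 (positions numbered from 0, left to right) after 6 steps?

XXXX_XX
XXXXXXX
XXXXXXX  (fixed point — unchanged through step 6)
position 0 holds X

X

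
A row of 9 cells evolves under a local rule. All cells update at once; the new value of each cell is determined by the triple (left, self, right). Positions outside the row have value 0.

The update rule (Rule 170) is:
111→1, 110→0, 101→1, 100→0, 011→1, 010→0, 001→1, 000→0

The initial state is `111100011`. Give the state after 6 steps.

011000000

step 1: 111000110
step 2: 110001100
step 3: 100011000
step 4: 000110000
step 5: 001100000
step 6: 011000000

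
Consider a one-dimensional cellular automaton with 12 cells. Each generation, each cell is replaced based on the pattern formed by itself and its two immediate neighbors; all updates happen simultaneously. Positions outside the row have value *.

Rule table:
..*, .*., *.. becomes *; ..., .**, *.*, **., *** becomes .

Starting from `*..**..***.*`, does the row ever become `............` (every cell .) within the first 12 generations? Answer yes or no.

no

.**..**.....
...**..*...*
*.*..****.*.
..***.....*.
**...*...**.
..*.***.*...
***.....**.*
...*...*....
*.***.***..*
.........**.
*.......*...
.*.....***.*
generation 12 is .*.....***.*, still not uniform .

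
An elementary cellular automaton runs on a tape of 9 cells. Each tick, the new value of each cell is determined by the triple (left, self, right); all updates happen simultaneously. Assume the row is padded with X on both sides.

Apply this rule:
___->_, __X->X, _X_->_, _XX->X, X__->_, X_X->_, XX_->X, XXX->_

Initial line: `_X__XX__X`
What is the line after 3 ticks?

___XXX_XX
__XX_X_X_
_XXX_____

_XXX_____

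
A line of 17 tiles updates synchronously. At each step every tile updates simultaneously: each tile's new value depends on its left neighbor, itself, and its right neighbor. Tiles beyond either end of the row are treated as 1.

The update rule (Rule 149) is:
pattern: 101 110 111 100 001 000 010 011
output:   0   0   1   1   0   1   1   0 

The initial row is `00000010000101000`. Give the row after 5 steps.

10111000011111110

11111011110101110
11110001100100100
11101100010110110
11000011010000000
10111000011111110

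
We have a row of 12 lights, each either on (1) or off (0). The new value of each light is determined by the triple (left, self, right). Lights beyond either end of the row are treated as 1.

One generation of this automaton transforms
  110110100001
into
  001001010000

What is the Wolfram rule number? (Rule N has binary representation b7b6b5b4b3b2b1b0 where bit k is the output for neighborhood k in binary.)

position 0: 111 → 0  (bit 7 = 0)
position 1: 110 → 0  (bit 6 = 0)
position 2: 101 → 1  (bit 5 = 1)
position 7: 100 → 1  (bit 4 = 1)
position 3: 011 → 0  (bit 3 = 0)
position 6: 010 → 0  (bit 2 = 0)
position 10: 001 → 0  (bit 1 = 0)
position 8: 000 → 0  (bit 0 = 0)
bits b7..b0 = 00110000 = 48

48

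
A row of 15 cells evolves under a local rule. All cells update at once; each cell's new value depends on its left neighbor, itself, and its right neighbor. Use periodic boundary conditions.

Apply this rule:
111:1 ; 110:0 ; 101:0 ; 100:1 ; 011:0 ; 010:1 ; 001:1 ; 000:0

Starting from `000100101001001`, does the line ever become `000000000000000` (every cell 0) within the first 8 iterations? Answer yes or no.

no

101111101111111
000111000111111
101010101011110
101010101001100
101010101110011
001010100101101
111010111100001
110010011010010
iteration 8 is 110010011010010, still not uniform 0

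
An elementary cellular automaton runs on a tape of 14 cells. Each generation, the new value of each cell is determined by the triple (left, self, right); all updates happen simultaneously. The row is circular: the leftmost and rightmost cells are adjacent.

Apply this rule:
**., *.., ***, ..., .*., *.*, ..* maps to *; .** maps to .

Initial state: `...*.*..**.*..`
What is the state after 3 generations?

**********.***

********.*****
*********.****
**********.***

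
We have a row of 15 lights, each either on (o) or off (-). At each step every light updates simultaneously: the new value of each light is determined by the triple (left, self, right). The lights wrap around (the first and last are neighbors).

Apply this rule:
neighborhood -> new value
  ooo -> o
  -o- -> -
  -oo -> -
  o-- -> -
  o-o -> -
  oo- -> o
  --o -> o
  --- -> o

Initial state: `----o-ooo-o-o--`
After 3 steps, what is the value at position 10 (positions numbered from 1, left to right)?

step 1: oooo---oo-----o
step 2: oooo-oo-o-oooo-
step 3: -ooo--o----ooo-
position 10 holds -

-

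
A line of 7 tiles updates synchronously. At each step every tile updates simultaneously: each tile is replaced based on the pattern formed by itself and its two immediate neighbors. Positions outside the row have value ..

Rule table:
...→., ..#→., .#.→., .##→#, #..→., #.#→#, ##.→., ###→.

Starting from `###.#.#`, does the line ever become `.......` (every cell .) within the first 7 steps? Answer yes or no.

#..#.#.
....#..
.......
all cells are . at step 3

yes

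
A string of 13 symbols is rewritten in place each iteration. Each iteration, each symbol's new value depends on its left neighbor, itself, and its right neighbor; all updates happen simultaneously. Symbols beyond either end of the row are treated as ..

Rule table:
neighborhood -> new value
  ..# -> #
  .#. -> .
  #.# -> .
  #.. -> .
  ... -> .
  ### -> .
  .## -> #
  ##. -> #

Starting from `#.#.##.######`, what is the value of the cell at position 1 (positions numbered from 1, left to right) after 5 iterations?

#

iteration 1: ....##.#....#
iteration 2: ...###.....#.
iteration 3: ..##.#....#..
iteration 4: .###.....#...
iteration 5: ##.#....#....
position 1 holds #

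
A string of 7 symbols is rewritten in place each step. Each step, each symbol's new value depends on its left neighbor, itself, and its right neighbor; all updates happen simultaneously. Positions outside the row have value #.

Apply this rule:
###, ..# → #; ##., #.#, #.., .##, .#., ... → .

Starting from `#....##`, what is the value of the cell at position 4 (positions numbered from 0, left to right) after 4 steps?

....#.#
...#...
..#...#
.#...#.
position 4 holds .

.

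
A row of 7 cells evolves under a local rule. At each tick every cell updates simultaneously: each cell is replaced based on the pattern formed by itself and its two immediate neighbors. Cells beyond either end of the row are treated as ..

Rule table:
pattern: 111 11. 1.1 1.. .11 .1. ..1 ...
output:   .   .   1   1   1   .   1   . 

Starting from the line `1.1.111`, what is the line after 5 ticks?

.1.11..
1.11.1.
.11.1.1
11.1.1.
1.1.1.1

1.1.1.1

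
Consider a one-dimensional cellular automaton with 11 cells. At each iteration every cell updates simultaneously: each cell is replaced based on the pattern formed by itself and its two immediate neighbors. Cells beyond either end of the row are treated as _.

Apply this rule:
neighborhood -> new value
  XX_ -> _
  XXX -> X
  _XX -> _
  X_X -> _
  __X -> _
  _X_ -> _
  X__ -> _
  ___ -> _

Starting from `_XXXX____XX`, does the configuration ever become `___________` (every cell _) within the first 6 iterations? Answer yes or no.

yes

__XX_______
___________
all cells are _ at iteration 2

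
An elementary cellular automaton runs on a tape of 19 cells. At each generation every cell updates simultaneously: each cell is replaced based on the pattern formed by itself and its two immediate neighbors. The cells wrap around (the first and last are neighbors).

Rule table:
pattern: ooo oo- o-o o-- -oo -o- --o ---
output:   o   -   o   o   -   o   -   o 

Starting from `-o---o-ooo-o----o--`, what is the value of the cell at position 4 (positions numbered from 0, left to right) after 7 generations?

-ooo-oo-o-ooooo-ooo
o-o-o--ooo-ooo-o-o-
oooooo--o-o-o-ooooo
ooooo-o-oooooo-oooo
oooo-ooo-oooo-o-ooo
ooo-o-o-o-oo-ooo-oo
oo-ooooooo--o-o-o-o
position 4 holds o

o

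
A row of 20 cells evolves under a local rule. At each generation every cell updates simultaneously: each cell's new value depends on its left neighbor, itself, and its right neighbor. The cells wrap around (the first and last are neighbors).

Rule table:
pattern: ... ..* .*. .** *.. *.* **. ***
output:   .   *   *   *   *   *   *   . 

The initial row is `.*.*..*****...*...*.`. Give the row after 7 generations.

generation 1: *******...**.***.***
generation 2: ......**.*****.***..
generation 3: .....*****...***.**.
generation 4: ....**...**.**.*****
generation 5: *..****.********...*
generation 6: ****..***......**.**
generation 7: ...****.**....*****.

...****.**....*****.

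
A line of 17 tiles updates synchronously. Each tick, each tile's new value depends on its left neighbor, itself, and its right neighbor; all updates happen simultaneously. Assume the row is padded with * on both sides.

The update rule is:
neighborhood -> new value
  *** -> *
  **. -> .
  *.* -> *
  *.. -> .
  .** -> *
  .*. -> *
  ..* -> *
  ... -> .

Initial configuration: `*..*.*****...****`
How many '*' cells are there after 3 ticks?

tick 1: ..*******...*****
tick 2: .*******...******
tick 3: *******...*******
count of *: 14

14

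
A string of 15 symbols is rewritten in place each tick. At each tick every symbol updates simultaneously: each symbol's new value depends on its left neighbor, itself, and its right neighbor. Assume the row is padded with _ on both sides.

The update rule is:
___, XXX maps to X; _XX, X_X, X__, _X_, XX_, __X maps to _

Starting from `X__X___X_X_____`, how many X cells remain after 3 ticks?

4

tick 1: _____X_____XXXX
tick 2: XXXX___XXX__XX_
tick 3: _XX__X__X______
count of X: 4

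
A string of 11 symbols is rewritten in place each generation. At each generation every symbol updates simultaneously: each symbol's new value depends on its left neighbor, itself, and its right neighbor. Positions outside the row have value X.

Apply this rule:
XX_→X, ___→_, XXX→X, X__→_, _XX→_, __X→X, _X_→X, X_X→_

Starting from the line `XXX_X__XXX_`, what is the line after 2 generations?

generation 1: XXX_X_X_XX_
generation 2: XXX_X_X__X_

XXX_X_X__X_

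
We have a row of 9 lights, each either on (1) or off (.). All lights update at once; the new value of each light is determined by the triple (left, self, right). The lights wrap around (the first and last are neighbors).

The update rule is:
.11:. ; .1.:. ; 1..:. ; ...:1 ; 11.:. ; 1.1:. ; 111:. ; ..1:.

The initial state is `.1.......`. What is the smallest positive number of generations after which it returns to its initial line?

...111111
.1.......

2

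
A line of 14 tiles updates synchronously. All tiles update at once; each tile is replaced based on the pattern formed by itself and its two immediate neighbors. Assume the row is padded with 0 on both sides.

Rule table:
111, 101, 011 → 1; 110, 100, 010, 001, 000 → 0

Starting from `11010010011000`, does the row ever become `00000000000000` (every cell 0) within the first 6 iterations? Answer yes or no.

yes

10100000010000
01000000000000
00000000000000
all cells are 0 at iteration 3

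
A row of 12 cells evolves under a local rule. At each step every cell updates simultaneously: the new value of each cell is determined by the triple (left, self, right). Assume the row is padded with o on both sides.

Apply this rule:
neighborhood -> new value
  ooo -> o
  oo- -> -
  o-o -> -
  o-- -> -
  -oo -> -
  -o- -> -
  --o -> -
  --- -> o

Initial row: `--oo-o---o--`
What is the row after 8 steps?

---oooooooo-

-------o----
-ooooo---oo-
--ooo--o----
---o-----oo-
-o---ooo----
---o--o--oo-
-o----------
---oooooooo-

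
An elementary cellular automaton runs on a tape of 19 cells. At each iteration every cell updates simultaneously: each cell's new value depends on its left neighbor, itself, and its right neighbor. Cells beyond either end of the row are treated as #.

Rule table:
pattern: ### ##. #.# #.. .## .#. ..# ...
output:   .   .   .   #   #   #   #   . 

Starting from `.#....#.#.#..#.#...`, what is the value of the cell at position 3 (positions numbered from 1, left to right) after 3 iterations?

.

.##..##.#.####.##.#
.#.###..#.#....#..#
.#.#..###.##..#####
position 3 holds .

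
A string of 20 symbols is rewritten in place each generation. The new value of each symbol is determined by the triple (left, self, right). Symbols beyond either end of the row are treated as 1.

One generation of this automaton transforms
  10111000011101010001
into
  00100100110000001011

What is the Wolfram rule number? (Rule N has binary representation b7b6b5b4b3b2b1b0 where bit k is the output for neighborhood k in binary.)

position 3: 111 → 0  (bit 7 = 0)
position 0: 110 → 0  (bit 6 = 0)
position 1: 101 → 0  (bit 5 = 0)
position 5: 100 → 1  (bit 4 = 1)
position 2: 011 → 1  (bit 3 = 1)
position 13: 010 → 0  (bit 2 = 0)
position 8: 001 → 1  (bit 1 = 1)
position 6: 000 → 0  (bit 0 = 0)
bits b7..b0 = 00011010 = 26

26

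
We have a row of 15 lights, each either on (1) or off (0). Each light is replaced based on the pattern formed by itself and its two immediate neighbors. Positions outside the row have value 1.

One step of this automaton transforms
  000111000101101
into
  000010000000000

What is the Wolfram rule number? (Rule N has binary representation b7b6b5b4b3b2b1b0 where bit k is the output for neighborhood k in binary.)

position 4: 111 → 1  (bit 7 = 1)
position 5: 110 → 0  (bit 6 = 0)
position 10: 101 → 0  (bit 5 = 0)
position 0: 100 → 0  (bit 4 = 0)
position 3: 011 → 0  (bit 3 = 0)
position 9: 010 → 0  (bit 2 = 0)
position 2: 001 → 0  (bit 1 = 0)
position 1: 000 → 0  (bit 0 = 0)
bits b7..b0 = 10000000 = 128

128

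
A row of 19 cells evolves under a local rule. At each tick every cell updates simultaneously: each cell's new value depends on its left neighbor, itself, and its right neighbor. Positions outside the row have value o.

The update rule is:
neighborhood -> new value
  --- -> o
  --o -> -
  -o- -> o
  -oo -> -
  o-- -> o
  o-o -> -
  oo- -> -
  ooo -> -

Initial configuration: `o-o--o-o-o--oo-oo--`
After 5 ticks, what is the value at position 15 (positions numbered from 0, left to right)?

--oo-o-o-oo------o-
o----o-o---ooooo-o-
-ooo-o-ooo-------o-
-----o----oooooo-o-
oooo-oooo--------o-
position 15 holds -

-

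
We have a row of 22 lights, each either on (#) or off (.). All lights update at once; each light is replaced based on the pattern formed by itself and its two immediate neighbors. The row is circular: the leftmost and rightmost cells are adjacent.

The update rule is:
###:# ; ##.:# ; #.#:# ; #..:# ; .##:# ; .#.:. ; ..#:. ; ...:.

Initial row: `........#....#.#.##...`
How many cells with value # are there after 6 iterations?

11

.........#....#.####..
..........#....######.
...........#...#######
#...........#..#######
##...........#.#######
###...........########
count of #: 11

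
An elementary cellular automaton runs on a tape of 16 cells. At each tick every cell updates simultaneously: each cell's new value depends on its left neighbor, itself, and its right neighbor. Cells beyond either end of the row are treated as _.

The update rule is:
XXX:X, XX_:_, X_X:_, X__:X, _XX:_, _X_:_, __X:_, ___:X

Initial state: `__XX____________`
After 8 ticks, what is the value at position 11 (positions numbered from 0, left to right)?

_

X___XXXXXXXXXXXX
_XX__XXXXXXXXXX_
___X__XXXXXXXX_X
XX__X__XXXXXX___
__X__X__XXXX_XXX
X__X__X__XX___X_
_X__X__X___XX__X
__X__X__XX___X__
position 11 holds _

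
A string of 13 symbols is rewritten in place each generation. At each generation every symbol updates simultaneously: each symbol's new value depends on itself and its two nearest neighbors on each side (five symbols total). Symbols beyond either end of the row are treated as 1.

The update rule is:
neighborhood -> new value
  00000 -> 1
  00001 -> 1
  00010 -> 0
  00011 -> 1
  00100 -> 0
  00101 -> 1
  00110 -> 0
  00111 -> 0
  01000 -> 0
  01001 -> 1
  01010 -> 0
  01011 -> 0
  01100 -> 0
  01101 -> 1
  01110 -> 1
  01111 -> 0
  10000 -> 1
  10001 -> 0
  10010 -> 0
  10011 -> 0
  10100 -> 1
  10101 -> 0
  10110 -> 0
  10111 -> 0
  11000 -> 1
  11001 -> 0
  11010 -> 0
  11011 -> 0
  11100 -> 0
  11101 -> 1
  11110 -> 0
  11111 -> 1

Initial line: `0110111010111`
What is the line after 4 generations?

0010011000001
0001000111110
1000001001010
0111100101000

0111100101000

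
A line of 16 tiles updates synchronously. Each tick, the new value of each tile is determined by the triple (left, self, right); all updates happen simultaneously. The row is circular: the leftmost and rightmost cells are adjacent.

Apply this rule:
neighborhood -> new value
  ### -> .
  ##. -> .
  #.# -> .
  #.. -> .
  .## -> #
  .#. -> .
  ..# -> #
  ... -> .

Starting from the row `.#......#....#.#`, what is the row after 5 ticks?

.......#....#...
......#....#....
.....#....#.....
....#....#......
...#....#.......

...#....#.......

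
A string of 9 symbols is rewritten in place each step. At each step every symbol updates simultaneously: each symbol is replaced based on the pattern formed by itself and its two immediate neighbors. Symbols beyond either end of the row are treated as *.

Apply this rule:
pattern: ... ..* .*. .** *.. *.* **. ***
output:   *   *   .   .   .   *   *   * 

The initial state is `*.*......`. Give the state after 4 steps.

**..*****
**.*.****
***.*.***
****.*.**

****.*.**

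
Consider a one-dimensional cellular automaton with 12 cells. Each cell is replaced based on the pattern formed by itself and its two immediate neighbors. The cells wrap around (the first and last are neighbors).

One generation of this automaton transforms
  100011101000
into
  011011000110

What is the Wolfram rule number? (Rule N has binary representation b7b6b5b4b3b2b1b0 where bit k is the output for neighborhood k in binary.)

153

position 5: 111 → 1  (bit 7 = 1)
position 6: 110 → 0  (bit 6 = 0)
position 7: 101 → 0  (bit 5 = 0)
position 1: 100 → 1  (bit 4 = 1)
position 4: 011 → 1  (bit 3 = 1)
position 0: 010 → 0  (bit 2 = 0)
position 3: 001 → 0  (bit 1 = 0)
position 2: 000 → 1  (bit 0 = 1)
bits b7..b0 = 10011001 = 153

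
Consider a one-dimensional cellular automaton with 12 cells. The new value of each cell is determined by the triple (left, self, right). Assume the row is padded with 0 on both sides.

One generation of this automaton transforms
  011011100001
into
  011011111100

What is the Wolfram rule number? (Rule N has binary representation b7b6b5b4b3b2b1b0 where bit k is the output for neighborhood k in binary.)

217

position 5: 111 → 1  (bit 7 = 1)
position 2: 110 → 1  (bit 6 = 1)
position 3: 101 → 0  (bit 5 = 0)
position 7: 100 → 1  (bit 4 = 1)
position 1: 011 → 1  (bit 3 = 1)
position 11: 010 → 0  (bit 2 = 0)
position 0: 001 → 0  (bit 1 = 0)
position 8: 000 → 1  (bit 0 = 1)
bits b7..b0 = 11011001 = 217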